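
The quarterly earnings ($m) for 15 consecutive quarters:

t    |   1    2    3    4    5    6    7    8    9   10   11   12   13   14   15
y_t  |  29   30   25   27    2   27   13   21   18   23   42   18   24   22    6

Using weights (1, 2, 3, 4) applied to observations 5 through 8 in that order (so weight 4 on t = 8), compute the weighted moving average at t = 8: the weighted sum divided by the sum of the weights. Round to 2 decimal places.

17.90

Weighted sum: 1·2 + 2·27 + 3·13 + 4·21 = 2 + 54 + 39 + 84 = 179
Weight total: 1 + 2 + 3 + 4 = 10
WMA = 179 / 10 = 17.90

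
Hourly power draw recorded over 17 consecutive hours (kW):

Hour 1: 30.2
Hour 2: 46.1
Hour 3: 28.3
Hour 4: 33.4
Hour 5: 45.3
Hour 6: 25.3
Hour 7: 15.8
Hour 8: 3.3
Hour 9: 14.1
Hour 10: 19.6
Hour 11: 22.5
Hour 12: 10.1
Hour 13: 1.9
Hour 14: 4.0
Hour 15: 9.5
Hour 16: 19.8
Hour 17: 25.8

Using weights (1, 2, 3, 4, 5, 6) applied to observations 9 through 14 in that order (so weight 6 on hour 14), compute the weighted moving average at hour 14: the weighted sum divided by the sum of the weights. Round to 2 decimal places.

Weighted sum: 1·14.1 + 2·19.6 + 3·22.5 + 4·10.1 + 5·1.9 + 6·4.0 = 14.1 + 39.2 + 67.5 + 40.4 + 9.5 + 24.0 = 194.7
Weight total: 1 + 2 + 3 + 4 + 5 + 6 = 21
WMA = 194.7 / 21 = 9.27

9.27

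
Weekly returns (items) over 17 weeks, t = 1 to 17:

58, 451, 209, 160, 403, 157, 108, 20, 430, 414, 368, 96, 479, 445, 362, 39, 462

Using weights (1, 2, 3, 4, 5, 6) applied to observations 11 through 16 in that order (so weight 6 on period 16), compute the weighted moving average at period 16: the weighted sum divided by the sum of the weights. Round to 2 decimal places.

277.19

Weighted sum: 1·368 + 2·96 + 3·479 + 4·445 + 5·362 + 6·39 = 368 + 192 + 1437 + 1780 + 1810 + 234 = 5821
Weight total: 1 + 2 + 3 + 4 + 5 + 6 = 21
WMA = 5821 / 21 = 277.19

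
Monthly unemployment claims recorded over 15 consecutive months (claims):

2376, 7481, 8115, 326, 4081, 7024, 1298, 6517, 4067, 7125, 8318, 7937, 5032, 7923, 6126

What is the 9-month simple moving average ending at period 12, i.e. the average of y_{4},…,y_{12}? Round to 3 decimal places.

5188.111

Sum of periods 4–12: 326 + 4081 + 7024 + 1298 + 6517 + 4067 + 7125 + 8318 + 7937 = 46693
Divide by 9: 46693 / 9 = 5188.111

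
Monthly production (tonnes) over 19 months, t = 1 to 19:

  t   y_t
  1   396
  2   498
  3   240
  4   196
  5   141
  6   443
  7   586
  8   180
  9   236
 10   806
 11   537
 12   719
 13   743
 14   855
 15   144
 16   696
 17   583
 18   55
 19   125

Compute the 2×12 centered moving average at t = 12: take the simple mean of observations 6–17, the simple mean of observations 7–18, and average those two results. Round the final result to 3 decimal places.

527.833

Sum over 6–17: 443 + 586 + 180 + 236 + 806 + 537 + 719 + 743 + 855 + 144 + 696 + 583 = 6528
Sum over 7–18: 586 + 180 + 236 + 806 + 537 + 719 + 743 + 855 + 144 + 696 + 583 + 55 = 6140
CMA at t=12 = (6528 + 6140) / (2·12) = 12668 / 24 = 527.833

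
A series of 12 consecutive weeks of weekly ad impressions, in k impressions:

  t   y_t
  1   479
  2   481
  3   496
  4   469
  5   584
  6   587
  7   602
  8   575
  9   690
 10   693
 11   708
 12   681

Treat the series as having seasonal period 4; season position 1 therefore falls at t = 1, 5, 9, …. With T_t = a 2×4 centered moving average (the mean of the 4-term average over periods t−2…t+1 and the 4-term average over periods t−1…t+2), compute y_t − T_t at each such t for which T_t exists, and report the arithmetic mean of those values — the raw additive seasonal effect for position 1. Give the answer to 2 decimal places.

Season position 1 occurs at t = 5, 9 (where T_t is defined).
t=5: T_5 = 547.2500; y_5 − T_5 = 584 − 547.2500 = 36.7500
t=9: T_9 = 653.2500; y_9 − T_9 = 690 − 653.2500 = 36.7500
Mean deviation: (36.7500 + 36.7500) / 2 = 36.75

36.75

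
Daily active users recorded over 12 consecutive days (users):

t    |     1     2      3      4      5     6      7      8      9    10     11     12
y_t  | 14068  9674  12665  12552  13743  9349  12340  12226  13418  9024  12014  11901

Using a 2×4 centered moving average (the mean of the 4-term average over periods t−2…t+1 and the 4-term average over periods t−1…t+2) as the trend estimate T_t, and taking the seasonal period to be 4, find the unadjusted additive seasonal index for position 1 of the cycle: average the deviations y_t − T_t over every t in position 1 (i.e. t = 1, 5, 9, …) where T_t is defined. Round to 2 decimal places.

Season position 1 occurs at t = 5, 9 (where T_t is defined).
t=5: T_5 = 12036.6250; y_5 − T_5 = 13743 − 12036.6250 = 1706.3750
t=9: T_9 = 11711.2500; y_9 − T_9 = 13418 − 11711.2500 = 1706.7500
Mean deviation: (1706.3750 + 1706.7500) / 2 = 1706.56

1706.56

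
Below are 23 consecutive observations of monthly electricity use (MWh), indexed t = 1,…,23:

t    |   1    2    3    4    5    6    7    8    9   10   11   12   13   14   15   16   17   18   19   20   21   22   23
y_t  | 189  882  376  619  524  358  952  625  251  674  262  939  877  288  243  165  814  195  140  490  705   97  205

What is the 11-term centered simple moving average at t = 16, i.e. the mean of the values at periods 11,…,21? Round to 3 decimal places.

465.273

Sum of periods 11–21: 262 + 939 + 877 + 288 + 243 + 165 + 814 + 195 + 140 + 490 + 705 = 5118
Divide by 11: 5118 / 11 = 465.273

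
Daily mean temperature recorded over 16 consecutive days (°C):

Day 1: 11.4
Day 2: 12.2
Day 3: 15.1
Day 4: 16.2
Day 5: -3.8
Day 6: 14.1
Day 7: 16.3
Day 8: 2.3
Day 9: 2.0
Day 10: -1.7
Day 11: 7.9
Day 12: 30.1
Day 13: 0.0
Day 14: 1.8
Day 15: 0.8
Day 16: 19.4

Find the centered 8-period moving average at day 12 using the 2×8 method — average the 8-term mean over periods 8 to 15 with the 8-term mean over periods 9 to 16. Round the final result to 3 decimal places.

Sum over 8–15: 2.3 + 2.0 + (-1.7) + 7.9 + 30.1 + 0.0 + 1.8 + 0.8 = 43.2
Sum over 9–16: 2.0 + (-1.7) + 7.9 + 30.1 + 0.0 + 1.8 + 0.8 + 19.4 = 60.3
CMA at t=12 = (43.2 + 60.3) / (2·8) = 103.5 / 16 = 6.469

6.469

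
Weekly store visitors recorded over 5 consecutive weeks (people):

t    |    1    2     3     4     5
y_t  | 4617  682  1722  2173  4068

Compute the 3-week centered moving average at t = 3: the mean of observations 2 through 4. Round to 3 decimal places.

Sum of periods 2–4: 682 + 1722 + 2173 = 4577
Divide by 3: 4577 / 3 = 1525.667

1525.667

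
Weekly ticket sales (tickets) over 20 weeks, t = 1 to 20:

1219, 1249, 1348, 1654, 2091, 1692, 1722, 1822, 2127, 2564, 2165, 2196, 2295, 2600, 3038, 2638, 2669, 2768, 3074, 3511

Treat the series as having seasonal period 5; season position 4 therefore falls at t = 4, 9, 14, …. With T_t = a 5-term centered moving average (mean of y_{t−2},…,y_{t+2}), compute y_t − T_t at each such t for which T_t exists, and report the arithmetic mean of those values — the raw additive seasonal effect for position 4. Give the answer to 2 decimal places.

46.93

Season position 4 occurs at t = 4, 9, 14 (where T_t is defined).
t=4: T_4 = 1606.8000; y_4 − T_4 = 1654 − 1606.8000 = 47.2000
t=9: T_9 = 2080.0000; y_9 − T_9 = 2127 − 2080.0000 = 47.0000
t=14: T_14 = 2553.4000; y_14 − T_14 = 2600 − 2553.4000 = 46.6000
Mean deviation: (47.2000 + 47.0000 + 46.6000) / 3 = 46.93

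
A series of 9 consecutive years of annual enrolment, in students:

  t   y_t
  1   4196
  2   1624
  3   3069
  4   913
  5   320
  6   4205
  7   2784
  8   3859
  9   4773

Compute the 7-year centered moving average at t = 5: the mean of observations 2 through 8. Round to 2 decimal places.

Sum of periods 2–8: 1624 + 3069 + 913 + 320 + 4205 + 2784 + 3859 = 16774
Divide by 7: 16774 / 7 = 2396.29

2396.29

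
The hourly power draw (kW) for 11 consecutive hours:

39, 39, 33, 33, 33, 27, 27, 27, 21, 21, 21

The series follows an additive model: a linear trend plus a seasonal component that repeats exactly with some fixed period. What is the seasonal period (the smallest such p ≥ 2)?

First differences y_{t+1} − y_t: 0, -6, 0, 0, -6, 0, 0, -6, …
The difference pattern repeats every 3 terms and not for any smaller step, so p = 3.

3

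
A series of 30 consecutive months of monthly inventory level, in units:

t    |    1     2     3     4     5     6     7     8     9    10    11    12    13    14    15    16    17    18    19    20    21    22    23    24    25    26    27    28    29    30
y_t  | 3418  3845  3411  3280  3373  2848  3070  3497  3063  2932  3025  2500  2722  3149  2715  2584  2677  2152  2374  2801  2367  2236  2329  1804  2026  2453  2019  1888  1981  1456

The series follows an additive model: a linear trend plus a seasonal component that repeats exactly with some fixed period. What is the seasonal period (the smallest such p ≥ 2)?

6

First differences y_{t+1} − y_t: 427, -434, -131, 93, -525, 222, 427, -434, -131, 93, -525, 222, 427, -434, …
The difference pattern repeats every 6 terms and not for any smaller step, so p = 6.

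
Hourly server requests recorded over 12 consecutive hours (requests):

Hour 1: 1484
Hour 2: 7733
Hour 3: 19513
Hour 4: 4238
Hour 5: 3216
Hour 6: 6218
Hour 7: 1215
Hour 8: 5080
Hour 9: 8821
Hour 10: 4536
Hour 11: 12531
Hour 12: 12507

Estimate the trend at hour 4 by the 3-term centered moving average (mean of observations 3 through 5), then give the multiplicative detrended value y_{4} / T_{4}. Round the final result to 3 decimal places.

Trend T_4 = (19513 + 4238 + 3216) / 3 = 26967/3 = 8989.00000
Ratio to trend: 4238 / 8989.00000 = 0.471

0.471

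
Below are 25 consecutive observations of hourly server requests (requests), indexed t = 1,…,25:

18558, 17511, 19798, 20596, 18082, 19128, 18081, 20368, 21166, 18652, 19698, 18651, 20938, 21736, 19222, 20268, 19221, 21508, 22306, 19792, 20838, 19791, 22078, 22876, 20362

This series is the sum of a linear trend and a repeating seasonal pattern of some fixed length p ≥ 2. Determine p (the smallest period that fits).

5

First differences y_{t+1} − y_t: -1047, 2287, 798, -2514, 1046, -1047, 2287, 798, -2514, 1046, -1047, 2287, …
The difference pattern repeats every 5 terms and not for any smaller step, so p = 5.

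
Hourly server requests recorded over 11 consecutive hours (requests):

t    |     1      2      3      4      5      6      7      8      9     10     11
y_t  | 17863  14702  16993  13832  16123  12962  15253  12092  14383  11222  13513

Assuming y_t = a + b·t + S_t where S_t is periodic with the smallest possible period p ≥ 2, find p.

2

First differences y_{t+1} − y_t: -3161, 2291, -3161, 2291, -3161, 2291, …
The difference pattern repeats every 2 terms and not for any smaller step, so p = 2.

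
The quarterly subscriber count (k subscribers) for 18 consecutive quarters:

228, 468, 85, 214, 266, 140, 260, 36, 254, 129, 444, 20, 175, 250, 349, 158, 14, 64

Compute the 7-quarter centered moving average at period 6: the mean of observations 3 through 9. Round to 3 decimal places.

Sum of periods 3–9: 85 + 214 + 266 + 140 + 260 + 36 + 254 = 1255
Divide by 7: 1255 / 7 = 179.286

179.286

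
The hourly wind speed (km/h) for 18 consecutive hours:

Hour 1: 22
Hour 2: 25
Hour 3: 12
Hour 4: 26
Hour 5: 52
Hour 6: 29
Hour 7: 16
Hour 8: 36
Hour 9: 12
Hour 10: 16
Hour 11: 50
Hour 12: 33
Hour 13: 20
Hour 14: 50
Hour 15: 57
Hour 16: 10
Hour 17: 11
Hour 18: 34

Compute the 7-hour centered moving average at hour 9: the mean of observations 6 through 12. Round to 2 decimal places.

27.43

Sum of periods 6–12: 29 + 16 + 36 + 12 + 16 + 50 + 33 = 192
Divide by 7: 192 / 7 = 27.43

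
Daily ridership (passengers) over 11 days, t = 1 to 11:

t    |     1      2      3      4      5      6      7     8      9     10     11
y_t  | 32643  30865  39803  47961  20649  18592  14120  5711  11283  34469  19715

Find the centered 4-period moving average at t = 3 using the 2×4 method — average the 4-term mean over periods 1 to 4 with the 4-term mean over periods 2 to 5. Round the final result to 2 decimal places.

36318.75

Sum over 1–4: 32643 + 30865 + 39803 + 47961 = 151272
Sum over 2–5: 30865 + 39803 + 47961 + 20649 = 139278
CMA at t=3 = (151272 + 139278) / (2·4) = 290550 / 8 = 36318.75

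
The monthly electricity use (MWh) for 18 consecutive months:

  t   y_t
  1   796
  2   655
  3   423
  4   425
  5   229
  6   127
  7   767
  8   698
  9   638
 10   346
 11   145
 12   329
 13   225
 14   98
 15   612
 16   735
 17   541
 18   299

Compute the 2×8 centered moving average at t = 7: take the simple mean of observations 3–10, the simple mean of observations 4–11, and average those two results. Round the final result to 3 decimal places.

Sum over 3–10: 423 + 425 + 229 + 127 + 767 + 698 + 638 + 346 = 3653
Sum over 4–11: 425 + 229 + 127 + 767 + 698 + 638 + 346 + 145 = 3375
CMA at t=7 = (3653 + 3375) / (2·8) = 7028 / 16 = 439.250

439.250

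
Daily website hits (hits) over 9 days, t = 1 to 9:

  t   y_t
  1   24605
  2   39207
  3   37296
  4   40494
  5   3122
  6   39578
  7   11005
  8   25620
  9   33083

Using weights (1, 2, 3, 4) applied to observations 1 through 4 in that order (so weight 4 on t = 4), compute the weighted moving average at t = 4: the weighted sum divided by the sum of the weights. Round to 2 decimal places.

37688.30

Weighted sum: 1·24605 + 2·39207 + 3·37296 + 4·40494 = 24605 + 78414 + 111888 + 161976 = 376883
Weight total: 1 + 2 + 3 + 4 = 10
WMA = 376883 / 10 = 37688.30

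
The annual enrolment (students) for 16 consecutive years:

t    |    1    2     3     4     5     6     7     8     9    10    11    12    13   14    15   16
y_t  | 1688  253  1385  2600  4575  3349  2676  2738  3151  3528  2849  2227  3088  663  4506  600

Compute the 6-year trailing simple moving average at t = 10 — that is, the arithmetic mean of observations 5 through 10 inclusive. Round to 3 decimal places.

3336.167

Sum of periods 5–10: 4575 + 3349 + 2676 + 2738 + 3151 + 3528 = 20017
Divide by 6: 20017 / 6 = 3336.167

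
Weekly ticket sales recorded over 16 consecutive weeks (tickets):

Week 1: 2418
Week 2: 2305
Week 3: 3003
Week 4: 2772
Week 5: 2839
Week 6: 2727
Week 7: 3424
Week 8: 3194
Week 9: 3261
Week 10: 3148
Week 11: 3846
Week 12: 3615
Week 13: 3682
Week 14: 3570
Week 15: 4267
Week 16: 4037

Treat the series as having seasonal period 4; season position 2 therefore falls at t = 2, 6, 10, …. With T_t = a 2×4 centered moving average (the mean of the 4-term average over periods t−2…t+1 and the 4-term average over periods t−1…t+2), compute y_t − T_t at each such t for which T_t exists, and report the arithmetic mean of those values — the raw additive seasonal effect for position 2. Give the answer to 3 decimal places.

Season position 2 occurs at t = 6, 10, 14 (where T_t is defined).
t=6: T_6 = 2993.25000; y_6 − T_6 = 2727 − 2993.25000 = -266.25000
t=10: T_10 = 3414.87500; y_10 − T_10 = 3148 − 3414.87500 = -266.87500
t=14: T_14 = 3836.25000; y_14 − T_14 = 3570 − 3836.25000 = -266.25000
Mean deviation: (-266.25000 + -266.87500 + -266.25000) / 3 = -266.458

-266.458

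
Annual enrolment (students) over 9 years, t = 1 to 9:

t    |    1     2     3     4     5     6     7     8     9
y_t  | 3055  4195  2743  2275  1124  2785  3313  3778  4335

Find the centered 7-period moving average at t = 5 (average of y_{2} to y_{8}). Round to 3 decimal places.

2887.571

Sum of periods 2–8: 4195 + 2743 + 2275 + 1124 + 2785 + 3313 + 3778 = 20213
Divide by 7: 20213 / 7 = 2887.571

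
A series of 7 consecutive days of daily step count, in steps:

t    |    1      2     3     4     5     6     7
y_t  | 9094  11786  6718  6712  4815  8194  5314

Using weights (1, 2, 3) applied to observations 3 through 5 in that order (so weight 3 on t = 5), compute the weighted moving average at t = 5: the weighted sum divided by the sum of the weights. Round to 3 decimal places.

Weighted sum: 1·6718 + 2·6712 + 3·4815 = 6718 + 13424 + 14445 = 34587
Weight total: 1 + 2 + 3 = 6
WMA = 34587 / 6 = 5764.500

5764.500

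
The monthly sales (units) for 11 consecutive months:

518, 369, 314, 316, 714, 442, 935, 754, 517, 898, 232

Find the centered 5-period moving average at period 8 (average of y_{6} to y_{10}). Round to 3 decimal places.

Sum of periods 6–10: 442 + 935 + 754 + 517 + 898 = 3546
Divide by 5: 3546 / 5 = 709.200

709.200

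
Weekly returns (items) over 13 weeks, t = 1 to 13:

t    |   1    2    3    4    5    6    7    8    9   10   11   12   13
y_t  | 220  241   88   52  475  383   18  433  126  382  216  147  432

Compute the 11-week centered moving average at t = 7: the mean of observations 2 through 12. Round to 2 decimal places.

232.82

Sum of periods 2–12: 241 + 88 + 52 + 475 + 383 + 18 + 433 + 126 + 382 + 216 + 147 = 2561
Divide by 11: 2561 / 11 = 232.82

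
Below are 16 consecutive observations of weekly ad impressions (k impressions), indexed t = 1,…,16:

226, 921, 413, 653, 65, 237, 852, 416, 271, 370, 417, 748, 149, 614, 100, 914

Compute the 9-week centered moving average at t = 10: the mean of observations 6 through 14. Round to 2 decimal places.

452.67

Sum of periods 6–14: 237 + 852 + 416 + 271 + 370 + 417 + 748 + 149 + 614 = 4074
Divide by 9: 4074 / 9 = 452.67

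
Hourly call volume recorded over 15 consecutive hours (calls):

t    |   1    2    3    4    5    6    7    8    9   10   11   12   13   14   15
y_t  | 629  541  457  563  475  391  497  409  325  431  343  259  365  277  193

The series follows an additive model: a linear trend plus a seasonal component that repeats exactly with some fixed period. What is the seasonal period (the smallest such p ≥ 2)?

First differences y_{t+1} − y_t: -88, -84, 106, -88, -84, 106, -88, -84, …
The difference pattern repeats every 3 terms and not for any smaller step, so p = 3.

3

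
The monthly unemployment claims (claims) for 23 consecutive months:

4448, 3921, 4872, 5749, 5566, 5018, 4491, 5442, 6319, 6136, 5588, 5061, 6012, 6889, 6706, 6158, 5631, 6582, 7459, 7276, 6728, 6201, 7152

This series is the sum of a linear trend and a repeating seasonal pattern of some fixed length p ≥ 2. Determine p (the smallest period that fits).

First differences y_{t+1} − y_t: -527, 951, 877, -183, -548, -527, 951, 877, -183, -548, -527, 951, …
The difference pattern repeats every 5 terms and not for any smaller step, so p = 5.

5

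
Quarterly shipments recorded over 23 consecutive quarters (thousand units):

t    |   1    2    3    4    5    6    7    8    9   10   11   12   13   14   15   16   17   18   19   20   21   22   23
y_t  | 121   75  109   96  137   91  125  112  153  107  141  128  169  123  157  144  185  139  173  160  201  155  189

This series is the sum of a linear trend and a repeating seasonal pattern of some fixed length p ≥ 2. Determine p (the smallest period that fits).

First differences y_{t+1} − y_t: -46, 34, -13, 41, -46, 34, -13, 41, -46, 34, …
The difference pattern repeats every 4 terms and not for any smaller step, so p = 4.

4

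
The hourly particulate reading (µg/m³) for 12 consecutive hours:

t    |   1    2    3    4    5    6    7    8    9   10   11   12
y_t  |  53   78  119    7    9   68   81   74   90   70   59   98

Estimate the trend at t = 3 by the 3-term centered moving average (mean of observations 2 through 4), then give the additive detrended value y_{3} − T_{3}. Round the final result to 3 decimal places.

51.000

Trend T_3 = (78 + 119 + 7) / 3 = 204/3 = 68.00000
Detrended value: 119 − 68.00000 = 51.000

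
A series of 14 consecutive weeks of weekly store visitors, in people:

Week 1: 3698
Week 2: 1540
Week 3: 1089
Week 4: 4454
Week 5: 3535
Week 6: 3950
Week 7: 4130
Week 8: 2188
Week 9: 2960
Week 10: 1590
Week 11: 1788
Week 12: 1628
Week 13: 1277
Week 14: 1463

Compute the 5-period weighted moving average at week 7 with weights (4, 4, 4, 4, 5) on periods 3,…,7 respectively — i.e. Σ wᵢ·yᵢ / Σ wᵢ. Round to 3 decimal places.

Weighted sum: 4·1089 + 4·4454 + 4·3535 + 4·3950 + 5·4130 = 4356 + 17816 + 14140 + 15800 + 20650 = 72762
Weight total: 4 + 4 + 4 + 4 + 5 = 21
WMA = 72762 / 21 = 3464.857

3464.857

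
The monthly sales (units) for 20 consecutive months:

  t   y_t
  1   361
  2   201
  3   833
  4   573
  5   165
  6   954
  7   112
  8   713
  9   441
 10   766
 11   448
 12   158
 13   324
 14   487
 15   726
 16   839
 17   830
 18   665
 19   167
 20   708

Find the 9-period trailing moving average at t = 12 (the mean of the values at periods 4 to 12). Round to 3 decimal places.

Sum of periods 4–12: 573 + 165 + 954 + 112 + 713 + 441 + 766 + 448 + 158 = 4330
Divide by 9: 4330 / 9 = 481.111

481.111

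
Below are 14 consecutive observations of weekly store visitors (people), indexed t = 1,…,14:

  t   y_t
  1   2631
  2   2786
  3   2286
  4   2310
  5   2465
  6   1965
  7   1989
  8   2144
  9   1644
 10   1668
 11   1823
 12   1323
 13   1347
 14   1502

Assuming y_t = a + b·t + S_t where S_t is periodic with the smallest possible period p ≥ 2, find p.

First differences y_{t+1} − y_t: 155, -500, 24, 155, -500, 24, 155, -500, …
The difference pattern repeats every 3 terms and not for any smaller step, so p = 3.

3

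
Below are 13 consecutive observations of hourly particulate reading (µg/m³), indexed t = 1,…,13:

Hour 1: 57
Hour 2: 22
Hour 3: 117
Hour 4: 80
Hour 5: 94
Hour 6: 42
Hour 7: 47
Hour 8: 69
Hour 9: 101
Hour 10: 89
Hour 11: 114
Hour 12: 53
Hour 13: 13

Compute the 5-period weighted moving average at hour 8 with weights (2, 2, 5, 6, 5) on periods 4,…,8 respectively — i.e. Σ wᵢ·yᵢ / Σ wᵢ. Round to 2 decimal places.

Weighted sum: 2·80 + 2·94 + 5·42 + 6·47 + 5·69 = 160 + 188 + 210 + 282 + 345 = 1185
Weight total: 2 + 2 + 5 + 6 + 5 = 20
WMA = 1185 / 20 = 59.25

59.25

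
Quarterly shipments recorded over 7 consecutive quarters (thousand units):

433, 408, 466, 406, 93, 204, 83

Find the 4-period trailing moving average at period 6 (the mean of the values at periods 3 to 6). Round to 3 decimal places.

Sum of periods 3–6: 466 + 406 + 93 + 204 = 1169
Divide by 4: 1169 / 4 = 292.250

292.250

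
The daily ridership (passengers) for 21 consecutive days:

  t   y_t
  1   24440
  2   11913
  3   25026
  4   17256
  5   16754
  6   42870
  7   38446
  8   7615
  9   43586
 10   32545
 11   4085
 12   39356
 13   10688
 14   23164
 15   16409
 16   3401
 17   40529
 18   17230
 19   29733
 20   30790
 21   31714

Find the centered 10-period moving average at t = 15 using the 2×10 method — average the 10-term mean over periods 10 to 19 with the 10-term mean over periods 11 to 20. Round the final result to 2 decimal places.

Sum over 10–19: 32545 + 4085 + 39356 + 10688 + 23164 + 16409 + 3401 + 40529 + 17230 + 29733 = 217140
Sum over 11–20: 4085 + 39356 + 10688 + 23164 + 16409 + 3401 + 40529 + 17230 + 29733 + 30790 = 215385
CMA at t=15 = (217140 + 215385) / (2·10) = 432525 / 20 = 21626.25

21626.25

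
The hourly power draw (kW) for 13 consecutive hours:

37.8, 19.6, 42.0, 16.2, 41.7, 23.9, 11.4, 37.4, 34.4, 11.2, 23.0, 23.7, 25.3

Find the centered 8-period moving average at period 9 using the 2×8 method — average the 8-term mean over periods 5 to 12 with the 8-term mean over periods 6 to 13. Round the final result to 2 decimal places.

24.81

Sum over 5–12: 41.7 + 23.9 + 11.4 + 37.4 + 34.4 + 11.2 + 23.0 + 23.7 = 206.7
Sum over 6–13: 23.9 + 11.4 + 37.4 + 34.4 + 11.2 + 23.0 + 23.7 + 25.3 = 190.3
CMA at t=9 = (206.7 + 190.3) / (2·8) = 397.0 / 16 = 24.81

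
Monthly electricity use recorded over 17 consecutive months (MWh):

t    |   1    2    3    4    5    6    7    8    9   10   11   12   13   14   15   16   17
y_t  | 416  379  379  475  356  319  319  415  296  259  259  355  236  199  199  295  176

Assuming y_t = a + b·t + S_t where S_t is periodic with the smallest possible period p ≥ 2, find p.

4

First differences y_{t+1} − y_t: -37, 0, 96, -119, -37, 0, 96, -119, -37, 0, …
The difference pattern repeats every 4 terms and not for any smaller step, so p = 4.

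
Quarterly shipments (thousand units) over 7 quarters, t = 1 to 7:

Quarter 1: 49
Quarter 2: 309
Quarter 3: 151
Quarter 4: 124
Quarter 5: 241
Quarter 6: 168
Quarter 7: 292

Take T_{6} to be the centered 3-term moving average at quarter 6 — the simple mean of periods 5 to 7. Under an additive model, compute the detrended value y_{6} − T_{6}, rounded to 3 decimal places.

Trend T_6 = (241 + 168 + 292) / 3 = 701/3 = 233.66667
Detrended value: 168 − 233.66667 = -65.667

-65.667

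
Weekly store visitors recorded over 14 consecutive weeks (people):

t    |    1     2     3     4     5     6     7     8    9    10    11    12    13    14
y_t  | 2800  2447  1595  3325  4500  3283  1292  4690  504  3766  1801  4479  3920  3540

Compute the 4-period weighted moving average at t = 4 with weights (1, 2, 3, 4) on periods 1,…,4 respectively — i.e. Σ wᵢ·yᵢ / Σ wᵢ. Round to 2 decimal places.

2577.90

Weighted sum: 1·2800 + 2·2447 + 3·1595 + 4·3325 = 2800 + 4894 + 4785 + 13300 = 25779
Weight total: 1 + 2 + 3 + 4 = 10
WMA = 25779 / 10 = 2577.90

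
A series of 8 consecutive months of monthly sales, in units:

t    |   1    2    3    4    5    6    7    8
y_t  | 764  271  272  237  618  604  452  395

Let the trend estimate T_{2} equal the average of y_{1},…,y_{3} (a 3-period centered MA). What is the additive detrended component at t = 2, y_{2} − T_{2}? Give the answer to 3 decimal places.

Trend T_2 = (764 + 271 + 272) / 3 = 1307/3 = 435.66667
Detrended value: 271 − 435.66667 = -164.667

-164.667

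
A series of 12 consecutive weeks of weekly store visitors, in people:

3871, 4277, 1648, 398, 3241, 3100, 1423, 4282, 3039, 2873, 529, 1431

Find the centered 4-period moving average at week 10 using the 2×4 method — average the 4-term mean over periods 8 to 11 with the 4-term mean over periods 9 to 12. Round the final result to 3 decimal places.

2324.375

Sum over 8–11: 4282 + 3039 + 2873 + 529 = 10723
Sum over 9–12: 3039 + 2873 + 529 + 1431 = 7872
CMA at t=10 = (10723 + 7872) / (2·4) = 18595 / 8 = 2324.375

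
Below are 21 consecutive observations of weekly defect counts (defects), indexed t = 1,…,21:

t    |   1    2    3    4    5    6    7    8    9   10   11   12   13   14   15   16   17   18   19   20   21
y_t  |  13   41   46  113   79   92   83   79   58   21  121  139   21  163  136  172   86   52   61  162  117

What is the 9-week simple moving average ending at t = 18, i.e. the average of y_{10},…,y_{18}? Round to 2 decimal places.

Sum of periods 10–18: 21 + 121 + 139 + 21 + 163 + 136 + 172 + 86 + 52 = 911
Divide by 9: 911 / 9 = 101.22

101.22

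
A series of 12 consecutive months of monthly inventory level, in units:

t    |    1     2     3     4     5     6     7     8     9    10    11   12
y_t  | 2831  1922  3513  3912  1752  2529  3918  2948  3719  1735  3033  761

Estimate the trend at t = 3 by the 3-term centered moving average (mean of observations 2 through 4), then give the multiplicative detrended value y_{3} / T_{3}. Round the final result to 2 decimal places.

1.13

Trend T_3 = (1922 + 3513 + 3912) / 3 = 9347/3 = 3115.6667
Ratio to trend: 3513 / 3115.6667 = 1.13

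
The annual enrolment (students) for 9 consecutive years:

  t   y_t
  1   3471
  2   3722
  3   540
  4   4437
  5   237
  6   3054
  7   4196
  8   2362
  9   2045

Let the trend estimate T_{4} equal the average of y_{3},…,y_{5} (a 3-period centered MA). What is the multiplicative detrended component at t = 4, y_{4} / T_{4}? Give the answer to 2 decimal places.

Trend T_4 = (540 + 4437 + 237) / 3 = 5214/3 = 1738.0000
Ratio to trend: 4437 / 1738.0000 = 2.55

2.55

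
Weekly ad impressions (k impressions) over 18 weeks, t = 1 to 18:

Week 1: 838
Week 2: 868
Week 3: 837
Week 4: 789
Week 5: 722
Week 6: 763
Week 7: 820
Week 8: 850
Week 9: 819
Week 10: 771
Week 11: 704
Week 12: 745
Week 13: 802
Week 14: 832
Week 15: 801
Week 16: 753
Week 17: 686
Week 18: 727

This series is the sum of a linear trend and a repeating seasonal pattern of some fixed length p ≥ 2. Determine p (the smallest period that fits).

6

First differences y_{t+1} − y_t: 30, -31, -48, -67, 41, 57, 30, -31, -48, -67, 41, 57, 30, -31, …
The difference pattern repeats every 6 terms and not for any smaller step, so p = 6.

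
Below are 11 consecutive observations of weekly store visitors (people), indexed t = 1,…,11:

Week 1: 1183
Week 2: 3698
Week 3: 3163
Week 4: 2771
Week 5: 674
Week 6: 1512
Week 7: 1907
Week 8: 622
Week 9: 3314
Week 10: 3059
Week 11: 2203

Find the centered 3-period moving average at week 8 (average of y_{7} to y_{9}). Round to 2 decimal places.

1947.67

Sum of periods 7–9: 1907 + 622 + 3314 = 5843
Divide by 3: 5843 / 3 = 1947.67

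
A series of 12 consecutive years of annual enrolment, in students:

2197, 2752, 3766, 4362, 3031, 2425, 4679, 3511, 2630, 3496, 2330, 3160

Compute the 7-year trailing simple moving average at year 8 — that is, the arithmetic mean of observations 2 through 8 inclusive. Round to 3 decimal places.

Sum of periods 2–8: 2752 + 3766 + 4362 + 3031 + 2425 + 4679 + 3511 = 24526
Divide by 7: 24526 / 7 = 3503.714

3503.714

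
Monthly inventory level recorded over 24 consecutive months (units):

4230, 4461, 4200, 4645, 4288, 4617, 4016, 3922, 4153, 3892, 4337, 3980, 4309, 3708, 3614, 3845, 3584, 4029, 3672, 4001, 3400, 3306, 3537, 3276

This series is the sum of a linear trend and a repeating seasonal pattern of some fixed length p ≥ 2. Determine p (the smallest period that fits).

7

First differences y_{t+1} − y_t: 231, -261, 445, -357, 329, -601, -94, 231, -261, 445, -357, 329, -601, -94, 231, -261, …
The difference pattern repeats every 7 terms and not for any smaller step, so p = 7.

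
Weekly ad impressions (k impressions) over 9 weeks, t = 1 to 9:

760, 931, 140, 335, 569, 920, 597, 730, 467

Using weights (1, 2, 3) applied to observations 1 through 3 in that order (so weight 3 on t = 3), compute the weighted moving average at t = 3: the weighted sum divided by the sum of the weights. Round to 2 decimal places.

Weighted sum: 1·760 + 2·931 + 3·140 = 760 + 1862 + 420 = 3042
Weight total: 1 + 2 + 3 = 6
WMA = 3042 / 6 = 507.00

507.00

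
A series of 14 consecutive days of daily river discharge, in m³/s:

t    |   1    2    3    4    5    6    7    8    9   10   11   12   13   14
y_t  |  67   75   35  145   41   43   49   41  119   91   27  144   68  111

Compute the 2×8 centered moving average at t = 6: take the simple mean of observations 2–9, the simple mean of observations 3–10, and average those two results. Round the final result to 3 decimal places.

Sum over 2–9: 75 + 35 + 145 + 41 + 43 + 49 + 41 + 119 = 548
Sum over 3–10: 35 + 145 + 41 + 43 + 49 + 41 + 119 + 91 = 564
CMA at t=6 = (548 + 564) / (2·8) = 1112 / 16 = 69.500

69.500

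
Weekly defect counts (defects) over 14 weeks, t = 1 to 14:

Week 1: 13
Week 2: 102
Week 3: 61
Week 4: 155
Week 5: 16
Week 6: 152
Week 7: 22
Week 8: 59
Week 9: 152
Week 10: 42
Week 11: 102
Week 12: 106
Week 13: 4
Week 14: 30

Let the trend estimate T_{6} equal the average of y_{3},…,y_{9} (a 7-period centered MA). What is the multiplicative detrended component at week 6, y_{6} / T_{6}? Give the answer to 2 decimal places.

1.72

Trend T_6 = (61 + 155 + 16 + 152 + 22 + 59 + 152) / 7 = 617/7 = 88.1429
Ratio to trend: 152 / 88.1429 = 1.72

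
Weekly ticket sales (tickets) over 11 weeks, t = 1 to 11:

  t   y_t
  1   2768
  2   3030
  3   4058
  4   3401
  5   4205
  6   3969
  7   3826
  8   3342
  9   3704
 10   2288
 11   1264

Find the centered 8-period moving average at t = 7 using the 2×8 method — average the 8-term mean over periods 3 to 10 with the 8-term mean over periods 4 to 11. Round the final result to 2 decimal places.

Sum over 3–10: 4058 + 3401 + 4205 + 3969 + 3826 + 3342 + 3704 + 2288 = 28793
Sum over 4–11: 3401 + 4205 + 3969 + 3826 + 3342 + 3704 + 2288 + 1264 = 25999
CMA at t=7 = (28793 + 25999) / (2·8) = 54792 / 16 = 3424.50

3424.50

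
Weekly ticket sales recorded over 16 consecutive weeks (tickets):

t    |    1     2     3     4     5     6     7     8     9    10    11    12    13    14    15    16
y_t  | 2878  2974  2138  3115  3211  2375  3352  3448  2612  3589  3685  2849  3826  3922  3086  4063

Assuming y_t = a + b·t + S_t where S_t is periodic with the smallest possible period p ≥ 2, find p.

First differences y_{t+1} − y_t: 96, -836, 977, 96, -836, 977, 96, -836, …
The difference pattern repeats every 3 terms and not for any smaller step, so p = 3.

3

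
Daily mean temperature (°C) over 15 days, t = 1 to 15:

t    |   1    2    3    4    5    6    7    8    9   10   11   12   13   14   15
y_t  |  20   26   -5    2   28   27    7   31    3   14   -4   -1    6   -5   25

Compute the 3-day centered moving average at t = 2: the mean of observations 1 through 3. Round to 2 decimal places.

Sum of periods 1–3: 20 + 26 + (-5) = 41
Divide by 3: 41 / 3 = 13.67

13.67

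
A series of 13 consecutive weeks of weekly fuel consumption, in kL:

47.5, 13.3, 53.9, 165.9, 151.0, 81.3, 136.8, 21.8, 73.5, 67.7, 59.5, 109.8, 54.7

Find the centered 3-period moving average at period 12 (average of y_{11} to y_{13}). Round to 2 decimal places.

74.67

Sum of periods 11–13: 59.5 + 109.8 + 54.7 = 224.0
Divide by 3: 224.0 / 3 = 74.67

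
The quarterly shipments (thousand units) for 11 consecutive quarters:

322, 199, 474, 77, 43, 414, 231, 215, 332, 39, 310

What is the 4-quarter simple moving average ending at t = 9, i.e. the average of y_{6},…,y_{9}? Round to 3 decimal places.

Sum of periods 6–9: 414 + 231 + 215 + 332 = 1192
Divide by 4: 1192 / 4 = 298.000

298.000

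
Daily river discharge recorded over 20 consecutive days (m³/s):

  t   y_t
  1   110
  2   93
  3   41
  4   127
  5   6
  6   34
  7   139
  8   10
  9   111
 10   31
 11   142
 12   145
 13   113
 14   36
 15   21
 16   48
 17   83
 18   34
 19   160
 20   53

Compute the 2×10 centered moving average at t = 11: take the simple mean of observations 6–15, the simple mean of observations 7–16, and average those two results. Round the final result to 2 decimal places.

78.90

Sum over 6–15: 34 + 139 + 10 + 111 + 31 + 142 + 145 + 113 + 36 + 21 = 782
Sum over 7–16: 139 + 10 + 111 + 31 + 142 + 145 + 113 + 36 + 21 + 48 = 796
CMA at t=11 = (782 + 796) / (2·10) = 1578 / 20 = 78.90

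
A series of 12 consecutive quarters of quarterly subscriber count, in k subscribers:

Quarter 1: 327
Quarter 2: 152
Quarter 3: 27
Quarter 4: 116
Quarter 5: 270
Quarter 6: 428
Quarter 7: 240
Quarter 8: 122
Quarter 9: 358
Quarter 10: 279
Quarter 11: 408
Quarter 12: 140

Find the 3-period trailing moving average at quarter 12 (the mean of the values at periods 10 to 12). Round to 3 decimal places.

275.667

Sum of periods 10–12: 279 + 408 + 140 = 827
Divide by 3: 827 / 3 = 275.667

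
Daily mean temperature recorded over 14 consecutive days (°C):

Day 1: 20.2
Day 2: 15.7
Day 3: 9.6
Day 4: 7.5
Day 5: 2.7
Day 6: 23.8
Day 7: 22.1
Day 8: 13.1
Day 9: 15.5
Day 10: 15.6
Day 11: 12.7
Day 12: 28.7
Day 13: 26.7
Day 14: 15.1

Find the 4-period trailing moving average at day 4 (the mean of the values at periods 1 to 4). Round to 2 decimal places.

13.25

Sum of periods 1–4: 20.2 + 15.7 + 9.6 + 7.5 = 53.0
Divide by 4: 53.0 / 4 = 13.25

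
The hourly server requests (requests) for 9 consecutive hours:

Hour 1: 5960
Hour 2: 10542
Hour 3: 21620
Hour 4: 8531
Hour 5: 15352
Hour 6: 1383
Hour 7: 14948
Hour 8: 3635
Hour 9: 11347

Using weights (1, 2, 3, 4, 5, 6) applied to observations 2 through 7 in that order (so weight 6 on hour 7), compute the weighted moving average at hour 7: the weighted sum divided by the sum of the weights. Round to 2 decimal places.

Weighted sum: 1·10542 + 2·21620 + 3·8531 + 4·15352 + 5·1383 + 6·14948 = 10542 + 43240 + 25593 + 61408 + 6915 + 89688 = 237386
Weight total: 1 + 2 + 3 + 4 + 5 + 6 = 21
WMA = 237386 / 21 = 11304.10

11304.10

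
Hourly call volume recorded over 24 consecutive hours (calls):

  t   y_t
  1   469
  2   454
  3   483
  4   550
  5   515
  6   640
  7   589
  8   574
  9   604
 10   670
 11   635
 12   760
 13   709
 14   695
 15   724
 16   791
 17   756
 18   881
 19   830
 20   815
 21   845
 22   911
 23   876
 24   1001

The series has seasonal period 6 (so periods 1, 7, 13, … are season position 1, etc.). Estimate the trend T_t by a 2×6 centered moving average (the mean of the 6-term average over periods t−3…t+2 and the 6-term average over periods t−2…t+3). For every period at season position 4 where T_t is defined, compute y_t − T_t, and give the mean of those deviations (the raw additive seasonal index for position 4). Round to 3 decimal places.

Season position 4 occurs at t = 4, 10, 16 (where T_t is defined).
t=4: T_4 = 528.50000; y_4 − T_4 = 550 − 528.50000 = 21.50000
t=10: T_10 = 648.66667; y_10 − T_10 = 670 − 648.66667 = 21.33333
t=16: T_16 = 769.41667; y_16 − T_16 = 791 − 769.41667 = 21.58333
Mean deviation: (21.50000 + 21.33333 + 21.58333) / 3 = 21.472

21.472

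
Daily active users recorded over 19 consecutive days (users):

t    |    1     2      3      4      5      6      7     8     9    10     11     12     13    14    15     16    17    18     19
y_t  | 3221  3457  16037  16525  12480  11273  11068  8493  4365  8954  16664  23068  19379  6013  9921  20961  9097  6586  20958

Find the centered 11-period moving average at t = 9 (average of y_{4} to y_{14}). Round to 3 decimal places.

12571.091

Sum of periods 4–14: 16525 + 12480 + 11273 + 11068 + 8493 + 4365 + 8954 + 16664 + 23068 + 19379 + 6013 = 138282
Divide by 11: 138282 / 11 = 12571.091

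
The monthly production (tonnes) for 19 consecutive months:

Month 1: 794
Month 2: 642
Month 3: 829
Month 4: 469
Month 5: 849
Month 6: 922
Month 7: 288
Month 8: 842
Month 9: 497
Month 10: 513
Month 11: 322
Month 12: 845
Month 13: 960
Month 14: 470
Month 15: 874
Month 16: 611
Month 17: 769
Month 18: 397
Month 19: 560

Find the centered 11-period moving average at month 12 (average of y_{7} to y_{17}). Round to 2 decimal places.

635.55

Sum of periods 7–17: 288 + 842 + 497 + 513 + 322 + 845 + 960 + 470 + 874 + 611 + 769 = 6991
Divide by 11: 6991 / 11 = 635.55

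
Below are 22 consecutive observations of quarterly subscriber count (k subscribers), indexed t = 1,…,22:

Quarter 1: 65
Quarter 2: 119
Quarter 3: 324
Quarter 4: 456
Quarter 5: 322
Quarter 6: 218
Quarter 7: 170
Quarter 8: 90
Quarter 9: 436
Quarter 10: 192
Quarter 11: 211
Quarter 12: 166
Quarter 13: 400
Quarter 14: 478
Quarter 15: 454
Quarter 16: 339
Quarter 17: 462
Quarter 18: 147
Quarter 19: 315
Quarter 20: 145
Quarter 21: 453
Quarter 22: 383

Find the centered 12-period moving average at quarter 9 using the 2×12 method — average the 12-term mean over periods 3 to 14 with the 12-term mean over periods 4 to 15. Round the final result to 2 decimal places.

294.00

Sum over 3–14: 324 + 456 + 322 + 218 + 170 + 90 + 436 + 192 + 211 + 166 + 400 + 478 = 3463
Sum over 4–15: 456 + 322 + 218 + 170 + 90 + 436 + 192 + 211 + 166 + 400 + 478 + 454 = 3593
CMA at t=9 = (3463 + 3593) / (2·12) = 7056 / 24 = 294.00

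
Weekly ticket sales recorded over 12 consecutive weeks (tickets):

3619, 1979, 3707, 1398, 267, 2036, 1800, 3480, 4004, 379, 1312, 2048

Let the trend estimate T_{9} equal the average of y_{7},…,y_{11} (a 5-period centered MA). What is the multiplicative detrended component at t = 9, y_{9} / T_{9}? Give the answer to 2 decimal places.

Trend T_9 = (1800 + 3480 + 4004 + 379 + 1312) / 5 = 10975/5 = 2195.0000
Ratio to trend: 4004 / 2195.0000 = 1.82

1.82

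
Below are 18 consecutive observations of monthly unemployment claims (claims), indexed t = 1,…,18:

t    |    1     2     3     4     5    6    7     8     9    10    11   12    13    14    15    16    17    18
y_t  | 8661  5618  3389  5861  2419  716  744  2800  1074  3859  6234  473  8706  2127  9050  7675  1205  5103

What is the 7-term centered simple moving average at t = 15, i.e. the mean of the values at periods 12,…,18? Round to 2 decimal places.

Sum of periods 12–18: 473 + 8706 + 2127 + 9050 + 7675 + 1205 + 5103 = 34339
Divide by 7: 34339 / 7 = 4905.57

4905.57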